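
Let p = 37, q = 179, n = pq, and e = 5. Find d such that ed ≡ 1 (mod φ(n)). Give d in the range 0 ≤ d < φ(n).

3845

φ(n) = (p−1)(q−1) = 36·178 = 6408.
Need d with 5·d ≡ 1 (mod 6408). Apply the extended Euclidean algorithm:
6408 = 1281×5 + 3
5 = 1×3 + 2
3 = 1×2 + 1
2 = 2×1 + 0
Back-substitute:
1 = 3 − 2
1 = −5 + 2·3
1 = 2·6408 − 2563·5
So 5·(-2563) ≡ 1 (mod 6408), hence d ≡ -2563 ≡ 3845 (mod 6408).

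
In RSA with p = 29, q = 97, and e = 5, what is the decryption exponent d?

1613

φ(n) = (p−1)(q−1) = 28·96 = 2688.
Need d with 5·d ≡ 1 (mod 2688). Apply the extended Euclidean algorithm:
2688 = 537*5 + 3
5 = 1*3 + 2
3 = 1*2 + 1
2 = 2*1 + 0
Back-substitute:
1 = 3 − 2
1 = −5 + 2·3
1 = 2·2688 − 1075·5
So 5·(-1075) ≡ 1 (mod 2688), hence d ≡ -1075 ≡ 1613 (mod 2688).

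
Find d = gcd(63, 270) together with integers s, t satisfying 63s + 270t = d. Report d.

Repeated division:
270 = 4×63 + 18
63 = 3×18 + 9
18 = 2×9 + 0
gcd(63, 270) = 9.
Express as a combination:
9 = 63 − 3·18
9 = −3·270 + 13·63
So 9 = (-3)·270 + (13)·63.

9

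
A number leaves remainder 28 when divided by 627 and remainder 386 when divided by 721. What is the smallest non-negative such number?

190009

Write x = 28 + 627·k. Then 627·k ≡ 386 − 28 ≡ 358 (mod 721).
Need 627⁻¹ mod 721. Extended Euclid on (721, 627):
721 = 1×627 + 94
627 = 6×94 + 63
94 = 1×63 + 31
63 = 2×31 + 1
31 = 31×1 + 0
Back-substitute:
1 = 63 − 2·31
1 = −2·94 + 3·63
1 = 3·627 − 20·94
1 = −20·721 + 23·627
627⁻¹ ≡ 23 (mod 721), so k ≡ 23·358 ≡ 303 (mod 721).
x = 28 + 627·303 = 190009.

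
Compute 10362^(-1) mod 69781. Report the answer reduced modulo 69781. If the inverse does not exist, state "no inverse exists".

67956

Extended Euclidean algorithm:
69781 = 6×10362 + 7609
10362 = 1×7609 + 2753
7609 = 2×2753 + 2103
2753 = 1×2103 + 650
2103 = 3×650 + 153
650 = 4×153 + 38
153 = 4×38 + 1
38 = 38×1 + 0
gcd = 1, so the inverse exists. Back-substitute:
1 = 153 − 4·38
1 = −4·650 + 17·153
1 = 17·2103 − 55·650
1 = −55·2753 + 72·2103
1 = 72·7609 − 199·2753
1 = −199·10362 + 271·7609
1 = 271·69781 − 1825·10362
So 10362·(-1825) ≡ 1 (mod 69781), and -1825 ≡ 67956 (mod 69781).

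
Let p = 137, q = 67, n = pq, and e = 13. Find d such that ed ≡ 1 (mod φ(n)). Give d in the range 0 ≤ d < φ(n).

1381

φ(n) = (p−1)(q−1) = 136·66 = 8976.
Need d with 13·d ≡ 1 (mod 8976). Apply the extended Euclidean algorithm:
8976 = 690×13 + 6
13 = 2×6 + 1
6 = 6×1 + 0
Back-substitute:
1 = 13 − 2·6
1 = −2·8976 + 1381·13
So 13·1381 ≡ 1 (mod 8976), hence d = 1381.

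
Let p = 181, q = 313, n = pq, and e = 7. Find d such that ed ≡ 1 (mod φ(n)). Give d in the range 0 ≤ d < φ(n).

φ(n) = (p−1)(q−1) = 180·312 = 56160.
Need d with 7·d ≡ 1 (mod 56160). Apply the extended Euclidean algorithm:
56160 = 8022×7 + 6
7 = 1×6 + 1
6 = 6×1 + 0
Back-substitute:
1 = 7 − 6
1 = −56160 + 8023·7
So 7·8023 ≡ 1 (mod 56160), hence d = 8023.

8023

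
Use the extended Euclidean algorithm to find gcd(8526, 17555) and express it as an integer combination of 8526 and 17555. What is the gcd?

Euclidean algorithm:
17555 = 2*8526 + 503
8526 = 16*503 + 478
503 = 1*478 + 25
478 = 19*25 + 3
25 = 8*3 + 1
3 = 3*1 + 0
gcd(8526, 17555) = 1.
Express as a combination:
1 = 25 − 8·3
1 = −8·478 + 153·25
1 = 153·503 − 161·478
1 = −161·8526 + 2729·503
1 = 2729·17555 − 5619·8526
So 1 = (2729)·17555 + (-5619)·8526.

1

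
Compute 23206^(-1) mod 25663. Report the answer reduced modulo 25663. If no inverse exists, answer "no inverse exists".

22822

Run Euclid on (25663, 23206):
25663 = 1·23206 + 2457
23206 = 9·2457 + 1093
2457 = 2·1093 + 271
1093 = 4·271 + 9
271 = 30·9 + 1
9 = 9·1 + 0
gcd = 1, so the inverse exists. Back-substitute:
1 = 271 − 30·9
1 = −30·1093 + 121·271
1 = 121·2457 − 272·1093
1 = −272·23206 + 2569·2457
1 = 2569·25663 − 2841·23206
Thus 23206·(-2841) ≡ 1 (mod 25663); reducing, -2841 mod 25663 = 22822.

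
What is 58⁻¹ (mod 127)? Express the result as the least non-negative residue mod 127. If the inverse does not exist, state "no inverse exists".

46

Extended Euclidean algorithm:
127 = 2·58 + 11
58 = 5·11 + 3
11 = 3·3 + 2
3 = 1·2 + 1
2 = 2·1 + 0
The gcd is 1. Working backward:
1 = 3 − 2
1 = −11 + 4·3
1 = 4·58 − 21·11
1 = −21·127 + 46·58
So 58·46 ≡ 1 (mod 127).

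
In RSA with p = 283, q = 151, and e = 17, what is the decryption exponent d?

9953

φ(n) = (p−1)(q−1) = 282·150 = 42300.
Need d with 17·d ≡ 1 (mod 42300). Apply the extended Euclidean algorithm:
42300 = 2488×17 + 4
17 = 4×4 + 1
4 = 4×1 + 0
Back-substitute:
1 = 17 − 4·4
1 = −4·42300 + 9953·17
So 17·9953 ≡ 1 (mod 42300), hence d = 9953.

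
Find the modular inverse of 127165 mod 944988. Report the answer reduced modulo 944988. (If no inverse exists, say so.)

Apply the Euclidean algorithm to 944988 and 127165:
944988 = 7×127165 + 54833
127165 = 2×54833 + 17499
54833 = 3×17499 + 2336
17499 = 7×2336 + 1147
2336 = 2×1147 + 42
1147 = 27×42 + 13
42 = 3×13 + 3
13 = 4×3 + 1
3 = 3×1 + 0
Since gcd(127165, 944988) = 1, back-substitute to write 1 as a combination:
1 = 13 − 4·3
1 = −4·42 + 13·13
1 = 13·1147 − 355·42
1 = −355·2336 + 723·1147
1 = 723·17499 − 5416·2336
1 = −5416·54833 + 16971·17499
1 = 16971·127165 − 39358·54833
1 = −39358·944988 + 292477·127165
So 127165·292477 ≡ 1 (mod 944988).

292477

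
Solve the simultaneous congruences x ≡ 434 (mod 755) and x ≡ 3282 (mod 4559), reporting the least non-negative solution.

267704

Write x = 434 + 755·k. Then 755·k ≡ 3282 − 434 ≡ 2848 (mod 4559).
Need 755⁻¹ mod 4559. Extended Euclid on (4559, 755):
4559 = 6·755 + 29
755 = 26·29 + 1
29 = 29·1 + 0
Back-substitute:
1 = 755 − 26·29
1 = −26·4559 + 157·755
755⁻¹ ≡ 157 (mod 4559), so k ≡ 157·2848 ≡ 354 (mod 4559).
x = 434 + 755·354 = 267704.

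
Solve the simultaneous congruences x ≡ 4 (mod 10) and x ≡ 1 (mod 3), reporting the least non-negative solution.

4

Write x = 4 + 10·k. Then 10·k ≡ 1 − 4 ≡ 0 (mod 3).
Need 10⁻¹ mod 3. Extended Euclid on (3, 1):
3 = 3×1 + 0
10⁻¹ ≡ 1 (mod 3), so k ≡ 1·0 ≡ 0 (mod 3).
x = 4 + 10·0 = 4.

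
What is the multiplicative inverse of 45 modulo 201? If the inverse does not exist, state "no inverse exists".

Euclidean algorithm on 201, 45:
201 = 4·45 + 21
45 = 2·21 + 3
21 = 7·3 + 0
gcd(45, 201) = 3 ≠ 1, so 45 has no multiplicative inverse modulo 201.

no inverse exists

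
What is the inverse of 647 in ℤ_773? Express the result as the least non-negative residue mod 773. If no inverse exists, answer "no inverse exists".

546

Extended Euclidean algorithm:
773 = 1·647 + 126
647 = 5·126 + 17
126 = 7·17 + 7
17 = 2·7 + 3
7 = 2·3 + 1
3 = 3·1 + 0
gcd = 1, so the inverse exists. Back-substitute:
1 = 7 − 2·3
1 = −2·17 + 5·7
1 = 5·126 − 37·17
1 = −37·647 + 190·126
1 = 190·773 − 227·647
Thus 647·(-227) ≡ 1 (mod 773); reducing, -227 mod 773 = 546.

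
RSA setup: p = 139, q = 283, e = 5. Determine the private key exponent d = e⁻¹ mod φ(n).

φ(n) = (p−1)(q−1) = 138·282 = 38916.
Need d with 5·d ≡ 1 (mod 38916). Apply the extended Euclidean algorithm:
38916 = 7783·5 + 1
5 = 5·1 + 0
Back-substitute:
1 = 38916 − 7783·5
So 5·(-7783) ≡ 1 (mod 38916), hence d ≡ -7783 ≡ 31133 (mod 38916).

31133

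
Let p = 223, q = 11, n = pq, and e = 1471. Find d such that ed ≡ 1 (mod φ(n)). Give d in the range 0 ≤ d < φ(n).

1891

φ(n) = (p−1)(q−1) = 222·10 = 2220.
Need d with 1471·d ≡ 1 (mod 2220). Apply the extended Euclidean algorithm:
2220 = 1·1471 + 749
1471 = 1·749 + 722
749 = 1·722 + 27
722 = 26·27 + 20
27 = 1·20 + 7
20 = 2·7 + 6
7 = 1·6 + 1
6 = 6·1 + 0
Back-substitute:
1 = 7 − 6
1 = −20 + 3·7
1 = 3·27 − 4·20
1 = −4·722 + 107·27
1 = 107·749 − 111·722
1 = −111·1471 + 218·749
1 = 218·2220 − 329·1471
So 1471·(-329) ≡ 1 (mod 2220), hence d ≡ -329 ≡ 1891 (mod 2220).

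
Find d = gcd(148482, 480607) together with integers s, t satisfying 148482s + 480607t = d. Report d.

1

Apply Euclid's algorithm to 480607 and 148482:
480607 = 3×148482 + 35161
148482 = 4×35161 + 7838
35161 = 4×7838 + 3809
7838 = 2×3809 + 220
3809 = 17×220 + 69
220 = 3×69 + 13
69 = 5×13 + 4
13 = 3×4 + 1
4 = 4×1 + 0
gcd(148482, 480607) = 1.
Working backward:
1 = 13 − 3·4
1 = −3·69 + 16·13
1 = 16·220 − 51·69
1 = −51·3809 + 883·220
1 = 883·7838 − 1817·3809
1 = −1817·35161 + 8151·7838
1 = 8151·148482 − 34421·35161
1 = −34421·480607 + 111414·148482
So 1 = (-34421)·480607 + (111414)·148482.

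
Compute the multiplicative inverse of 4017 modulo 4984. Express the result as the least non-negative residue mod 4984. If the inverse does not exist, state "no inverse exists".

Apply the Euclidean algorithm to 4984 and 4017:
4984 = 1×4017 + 967
4017 = 4×967 + 149
967 = 6×149 + 73
149 = 2×73 + 3
73 = 24×3 + 1
3 = 3×1 + 0
gcd = 1, so the inverse exists. Back-substitute:
1 = 73 − 24·3
1 = −24·149 + 49·73
1 = 49·967 − 318·149
1 = −318·4017 + 1321·967
1 = 1321·4984 − 1639·4017
Hence 4017⁻¹ ≡ -1639 ≡ 3345 (mod 4984).

3345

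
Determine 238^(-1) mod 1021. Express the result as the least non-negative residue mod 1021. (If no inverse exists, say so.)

Extended Euclidean algorithm:
1021 = 4*238 + 69
238 = 3*69 + 31
69 = 2*31 + 7
31 = 4*7 + 3
7 = 2*3 + 1
3 = 3*1 + 0
Since gcd(238, 1021) = 1, back-substitute to write 1 as a combination:
1 = 7 − 2·3
1 = −2·31 + 9·7
1 = 9·69 − 20·31
1 = −20·238 + 69·69
1 = 69·1021 − 296·238
Hence 238⁻¹ ≡ -296 ≡ 725 (mod 1021).

725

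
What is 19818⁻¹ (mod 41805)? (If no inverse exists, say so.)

no inverse exists

Euclidean algorithm on 41805, 19818:
41805 = 2*19818 + 2169
19818 = 9*2169 + 297
2169 = 7*297 + 90
297 = 3*90 + 27
90 = 3*27 + 9
27 = 3*9 + 0
gcd(19818, 41805) = 9 ≠ 1, so 19818 has no multiplicative inverse modulo 41805.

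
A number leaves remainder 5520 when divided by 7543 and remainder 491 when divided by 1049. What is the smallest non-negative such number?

Write x = 5520 + 7543·k. Then 7543·k ≡ 491 − 5520 ≡ 216 (mod 1049).
Need 7543⁻¹ mod 1049. Extended Euclid on (1049, 200):
1049 = 5·200 + 49
200 = 4·49 + 4
49 = 12·4 + 1
4 = 4·1 + 0
Back-substitute:
1 = 49 − 12·4
1 = −12·200 + 49·49
1 = 49·1049 − 257·200
7543⁻¹ ≡ 792 (mod 1049), so k ≡ 792·216 ≡ 85 (mod 1049).
x = 5520 + 7543·85 = 646675.

646675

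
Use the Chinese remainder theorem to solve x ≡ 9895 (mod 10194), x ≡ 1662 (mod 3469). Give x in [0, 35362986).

Write x = 9895 + 10194·k. Then 10194·k ≡ 1662 − 9895 ≡ 2174 (mod 3469).
Need 10194⁻¹ mod 3469. Extended Euclid on (3469, 3256):
3469 = 1×3256 + 213
3256 = 15×213 + 61
213 = 3×61 + 30
61 = 2×30 + 1
30 = 30×1 + 0
Back-substitute:
1 = 61 − 2·30
1 = −2·213 + 7·61
1 = 7·3256 − 107·213
1 = −107·3469 + 114·3256
10194⁻¹ ≡ 114 (mod 3469), so k ≡ 114·2174 ≡ 1537 (mod 3469).
x = 9895 + 10194·1537 = 15678073.

15678073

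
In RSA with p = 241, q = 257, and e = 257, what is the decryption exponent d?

32513

φ(n) = (p−1)(q−1) = 240·256 = 61440.
Need d with 257·d ≡ 1 (mod 61440). Apply the extended Euclidean algorithm:
61440 = 239×257 + 17
257 = 15×17 + 2
17 = 8×2 + 1
2 = 2×1 + 0
Back-substitute:
1 = 17 − 8·2
1 = −8·257 + 121·17
1 = 121·61440 − 28927·257
So 257·(-28927) ≡ 1 (mod 61440), hence d ≡ -28927 ≡ 32513 (mod 61440).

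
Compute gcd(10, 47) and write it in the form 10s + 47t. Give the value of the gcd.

Repeated division:
47 = 4×10 + 7
10 = 1×7 + 3
7 = 2×3 + 1
3 = 3×1 + 0
gcd(10, 47) = 1.
Express as a combination:
1 = 7 − 2·3
1 = −2·10 + 3·7
1 = 3·47 − 14·10
So 1 = (3)·47 + (-14)·10.

1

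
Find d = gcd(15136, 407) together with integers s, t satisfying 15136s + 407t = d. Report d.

11

Apply Euclid's algorithm to 15136 and 407:
15136 = 37*407 + 77
407 = 5*77 + 22
77 = 3*22 + 11
22 = 2*11 + 0
gcd(15136, 407) = 11.
Working backward:
11 = 77 − 3·22
11 = −3·407 + 16·77
11 = 16·15136 − 595·407
So 11 = (16)·15136 + (-595)·407.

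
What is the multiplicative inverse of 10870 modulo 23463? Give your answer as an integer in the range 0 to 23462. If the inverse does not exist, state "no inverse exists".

gcd(23463, 10870) by repeated division:
23463 = 2×10870 + 1723
10870 = 6×1723 + 532
1723 = 3×532 + 127
532 = 4×127 + 24
127 = 5×24 + 7
24 = 3×7 + 3
7 = 2×3 + 1
3 = 3×1 + 0
Since gcd(10870, 23463) = 1, back-substitute to write 1 as a combination:
1 = 7 − 2·3
1 = −2·24 + 7·7
1 = 7·127 − 37·24
1 = −37·532 + 155·127
1 = 155·1723 − 502·532
1 = −502·10870 + 3167·1723
1 = 3167·23463 − 6836·10870
So 10870·(-6836) ≡ 1 (mod 23463), and -6836 ≡ 16627 (mod 23463).

16627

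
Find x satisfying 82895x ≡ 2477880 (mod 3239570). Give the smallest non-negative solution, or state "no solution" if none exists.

First find gcd(82895, 3239570):
3239570 = 39·82895 + 6665
82895 = 12·6665 + 2915
6665 = 2·2915 + 835
2915 = 3·835 + 410
835 = 2·410 + 15
410 = 27·15 + 5
15 = 3·5 + 0
gcd = 5 and 5 | 2477880, so solutions exist. Divide through by 5: 16579x ≡ 495576 (mod 647914).
Now find 16579⁻¹ mod 647914:
647914 = 39*16579 + 1333
16579 = 12*1333 + 583
1333 = 2*583 + 167
583 = 3*167 + 82
167 = 2*82 + 3
82 = 27*3 + 1
3 = 3*1 + 0
Back-substitute:
1 = 82 − 27·3
1 = −27·167 + 55·82
1 = 55·583 − 192·167
1 = −192·1333 + 439·583
1 = 439·16579 − 5460·1333
1 = −5460·647914 + 213379·16579
So 16579⁻¹ ≡ 213379 (mod 647914).
Then x ≡ 213379·495576 ≡ 115278 (mod 647914); the smallest non-negative solution is x = 115278.

115278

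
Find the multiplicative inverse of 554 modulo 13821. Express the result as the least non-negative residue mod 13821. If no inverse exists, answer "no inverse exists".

Apply the Euclidean algorithm to 13821 and 554:
13821 = 24·554 + 525
554 = 1·525 + 29
525 = 18·29 + 3
29 = 9·3 + 2
3 = 1·2 + 1
2 = 2·1 + 0
gcd = 1, so the inverse exists. Back-substitute:
1 = 3 − 2
1 = −29 + 10·3
1 = 10·525 − 181·29
1 = −181·554 + 191·525
1 = 191·13821 − 4765·554
Hence 554⁻¹ ≡ -4765 ≡ 9056 (mod 13821).

9056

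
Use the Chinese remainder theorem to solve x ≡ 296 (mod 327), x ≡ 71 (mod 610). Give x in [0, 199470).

155621

Write x = 296 + 327·k. Then 327·k ≡ 71 − 296 ≡ 385 (mod 610).
Need 327⁻¹ mod 610. Extended Euclid on (610, 327):
610 = 1·327 + 283
327 = 1·283 + 44
283 = 6·44 + 19
44 = 2·19 + 6
19 = 3·6 + 1
6 = 6·1 + 0
Back-substitute:
1 = 19 − 3·6
1 = −3·44 + 7·19
1 = 7·283 − 45·44
1 = −45·327 + 52·283
1 = 52·610 − 97·327
327⁻¹ ≡ 513 (mod 610), so k ≡ 513·385 ≡ 475 (mod 610).
x = 296 + 327·475 = 155621.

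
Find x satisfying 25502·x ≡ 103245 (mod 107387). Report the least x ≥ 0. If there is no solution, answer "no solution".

44004

First find gcd(25502, 107387):
107387 = 4×25502 + 5379
25502 = 4×5379 + 3986
5379 = 1×3986 + 1393
3986 = 2×1393 + 1200
1393 = 1×1200 + 193
1200 = 6×193 + 42
193 = 4×42 + 25
42 = 1×25 + 17
25 = 1×17 + 8
17 = 2×8 + 1
8 = 8×1 + 0
gcd = 1, so a unique solution mod 107387 exists.
Back-substitute for the Bézout coefficients:
1 = 17 − 2·8
1 = −2·25 + 3·17
1 = 3·42 − 5·25
1 = −5·193 + 23·42
1 = 23·1200 − 143·193
1 = −143·1393 + 166·1200
1 = 166·3986 − 475·1393
1 = −475·5379 + 641·3986
1 = 641·25502 − 3039·5379
1 = −3039·107387 + 12797·25502
So 25502·(12797) ≡ 1 (mod 107387), giving 25502⁻¹ ≡ 12797.
x ≡ 25502⁻¹·103245 ≡ 12797·103245 ≡ 44004 (mod 107387).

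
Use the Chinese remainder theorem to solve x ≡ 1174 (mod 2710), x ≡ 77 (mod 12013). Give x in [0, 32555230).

Write x = 1174 + 2710·k. Then 2710·k ≡ 77 − 1174 ≡ 10916 (mod 12013).
Need 2710⁻¹ mod 12013. Extended Euclid on (12013, 2710):
12013 = 4×2710 + 1173
2710 = 2×1173 + 364
1173 = 3×364 + 81
364 = 4×81 + 40
81 = 2×40 + 1
40 = 40×1 + 0
Back-substitute:
1 = 81 − 2·40
1 = −2·364 + 9·81
1 = 9·1173 − 29·364
1 = −29·2710 + 67·1173
1 = 67·12013 − 297·2710
2710⁻¹ ≡ 11716 (mod 12013), so k ≡ 11716·10916 ≡ 1458 (mod 12013).
x = 1174 + 2710·1458 = 3952354.

3952354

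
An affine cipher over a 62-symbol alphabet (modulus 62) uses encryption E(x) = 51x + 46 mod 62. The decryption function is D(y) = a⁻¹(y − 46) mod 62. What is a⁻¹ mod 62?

45

gcd(62, 51) by repeated division:
62 = 1*51 + 11
51 = 4*11 + 7
11 = 1*7 + 4
7 = 1*4 + 3
4 = 1*3 + 1
3 = 3*1 + 0
The gcd is 1. Working backward:
1 = 4 − 3
1 = −7 + 2·4
1 = 2·11 − 3·7
1 = −3·51 + 14·11
1 = 14·62 − 17·51
So 51·(-17) ≡ 1 (mod 62), and -17 ≡ 45 (mod 62).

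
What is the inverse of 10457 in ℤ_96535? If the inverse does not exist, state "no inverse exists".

Extended Euclidean algorithm:
96535 = 9×10457 + 2422
10457 = 4×2422 + 769
2422 = 3×769 + 115
769 = 6×115 + 79
115 = 1×79 + 36
79 = 2×36 + 7
36 = 5×7 + 1
7 = 7×1 + 0
The gcd is 1. Working backward:
1 = 36 − 5·7
1 = −5·79 + 11·36
1 = 11·115 − 16·79
1 = −16·769 + 107·115
1 = 107·2422 − 337·769
1 = −337·10457 + 1455·2422
1 = 1455·96535 − 13432·10457
Thus 10457·(-13432) ≡ 1 (mod 96535); reducing, -13432 mod 96535 = 83103.

83103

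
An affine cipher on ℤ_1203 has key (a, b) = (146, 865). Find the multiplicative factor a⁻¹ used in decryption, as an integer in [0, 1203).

206

Apply the Euclidean algorithm to 1203 and 146:
1203 = 8·146 + 35
146 = 4·35 + 6
35 = 5·6 + 5
6 = 1·5 + 1
5 = 5·1 + 0
The gcd is 1. Working backward:
1 = 6 − 5
1 = −35 + 6·6
1 = 6·146 − 25·35
1 = −25·1203 + 206·146
So 146·206 ≡ 1 (mod 1203).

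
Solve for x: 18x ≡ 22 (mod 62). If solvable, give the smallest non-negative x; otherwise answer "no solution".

First find gcd(18, 62):
62 = 3×18 + 8
18 = 2×8 + 2
8 = 4×2 + 0
gcd = 2 and 2 | 22, so solutions exist. Divide through by 2: 9x ≡ 11 (mod 31).
Now find 9⁻¹ mod 31:
31 = 3*9 + 4
9 = 2*4 + 1
4 = 4*1 + 0
Back-substitute:
1 = 9 − 2·4
1 = −2·31 + 7·9
So 9⁻¹ ≡ 7 (mod 31).
Then x ≡ 7·11 ≡ 15 (mod 31); the smallest non-negative solution is x = 15.

15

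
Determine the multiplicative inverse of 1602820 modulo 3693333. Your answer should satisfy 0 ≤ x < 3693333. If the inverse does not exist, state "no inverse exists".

Apply the Euclidean algorithm to 3693333 and 1602820:
3693333 = 2·1602820 + 487693
1602820 = 3·487693 + 139741
487693 = 3·139741 + 68470
139741 = 2·68470 + 2801
68470 = 24·2801 + 1246
2801 = 2·1246 + 309
1246 = 4·309 + 10
309 = 30·10 + 9
10 = 1·9 + 1
9 = 9·1 + 0
The gcd is 1. Working backward:
1 = 10 − 9
1 = −309 + 31·10
1 = 31·1246 − 125·309
1 = −125·2801 + 281·1246
1 = 281·68470 − 6869·2801
1 = −6869·139741 + 14019·68470
1 = 14019·487693 − 48926·139741
1 = −48926·1602820 + 160797·487693
1 = 160797·3693333 − 370520·1602820
Thus 1602820·(-370520) ≡ 1 (mod 3693333); reducing, -370520 mod 3693333 = 3322813.

3322813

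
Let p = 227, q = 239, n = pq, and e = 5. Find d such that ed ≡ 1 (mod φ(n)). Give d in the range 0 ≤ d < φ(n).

φ(n) = (p−1)(q−1) = 226·238 = 53788.
Need d with 5·d ≡ 1 (mod 53788). Apply the extended Euclidean algorithm:
53788 = 10757·5 + 3
5 = 1·3 + 2
3 = 1·2 + 1
2 = 2·1 + 0
Back-substitute:
1 = 3 − 2
1 = −5 + 2·3
1 = 2·53788 − 21515·5
So 5·(-21515) ≡ 1 (mod 53788), hence d ≡ -21515 ≡ 32273 (mod 53788).

32273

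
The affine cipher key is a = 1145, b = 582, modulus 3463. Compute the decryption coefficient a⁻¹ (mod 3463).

Apply the Euclidean algorithm to 3463 and 1145:
3463 = 3*1145 + 28
1145 = 40*28 + 25
28 = 1*25 + 3
25 = 8*3 + 1
3 = 3*1 + 0
gcd = 1, so the inverse exists. Back-substitute:
1 = 25 − 8·3
1 = −8·28 + 9·25
1 = 9·1145 − 368·28
1 = −368·3463 + 1113·1145
So 1145·1113 ≡ 1 (mod 3463).

1113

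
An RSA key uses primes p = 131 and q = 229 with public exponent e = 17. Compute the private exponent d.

26153

φ(n) = (p−1)(q−1) = 130·228 = 29640.
Need d with 17·d ≡ 1 (mod 29640). Apply the extended Euclidean algorithm:
29640 = 1743×17 + 9
17 = 1×9 + 8
9 = 1×8 + 1
8 = 8×1 + 0
Back-substitute:
1 = 9 − 8
1 = −17 + 2·9
1 = 2·29640 − 3487·17
So 17·(-3487) ≡ 1 (mod 29640), hence d ≡ -3487 ≡ 26153 (mod 29640).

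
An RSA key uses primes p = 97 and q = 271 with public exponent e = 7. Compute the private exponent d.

φ(n) = (p−1)(q−1) = 96·270 = 25920.
Need d with 7·d ≡ 1 (mod 25920). Apply the extended Euclidean algorithm:
25920 = 3702×7 + 6
7 = 1×6 + 1
6 = 6×1 + 0
Back-substitute:
1 = 7 − 6
1 = −25920 + 3703·7
So 7·3703 ≡ 1 (mod 25920), hence d = 3703.

3703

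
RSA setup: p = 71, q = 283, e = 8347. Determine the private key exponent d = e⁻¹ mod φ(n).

φ(n) = (p−1)(q−1) = 70·282 = 19740.
Need d with 8347·d ≡ 1 (mod 19740). Apply the extended Euclidean algorithm:
19740 = 2·8347 + 3046
8347 = 2·3046 + 2255
3046 = 1·2255 + 791
2255 = 2·791 + 673
791 = 1·673 + 118
673 = 5·118 + 83
118 = 1·83 + 35
83 = 2·35 + 13
35 = 2·13 + 9
13 = 1·9 + 4
9 = 2·4 + 1
4 = 4·1 + 0
Back-substitute:
1 = 9 − 2·4
1 = −2·13 + 3·9
1 = 3·35 − 8·13
1 = −8·83 + 19·35
1 = 19·118 − 27·83
1 = −27·673 + 154·118
1 = 154·791 − 181·673
1 = −181·2255 + 516·791
1 = 516·3046 − 697·2255
1 = −697·8347 + 1910·3046
1 = 1910·19740 − 4517·8347
So 8347·(-4517) ≡ 1 (mod 19740), hence d ≡ -4517 ≡ 15223 (mod 19740).

15223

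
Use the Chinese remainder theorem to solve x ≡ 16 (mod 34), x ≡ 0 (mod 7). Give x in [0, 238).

84

Write x = 16 + 34·k. Then 34·k ≡ 0 − 16 ≡ 5 (mod 7).
Need 34⁻¹ mod 7. Extended Euclid on (7, 6):
7 = 1*6 + 1
6 = 6*1 + 0
Back-substitute:
1 = 7 − 6
34⁻¹ ≡ 6 (mod 7), so k ≡ 6·5 ≡ 2 (mod 7).
x = 16 + 34·2 = 84.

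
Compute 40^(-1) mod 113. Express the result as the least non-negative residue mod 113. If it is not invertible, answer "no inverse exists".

gcd(113, 40) by repeated division:
113 = 2×40 + 33
40 = 1×33 + 7
33 = 4×7 + 5
7 = 1×5 + 2
5 = 2×2 + 1
2 = 2×1 + 0
gcd = 1, so the inverse exists. Back-substitute:
1 = 5 − 2·2
1 = −2·7 + 3·5
1 = 3·33 − 14·7
1 = −14·40 + 17·33
1 = 17·113 − 48·40
Thus 40·(-48) ≡ 1 (mod 113); reducing, -48 mod 113 = 65.

65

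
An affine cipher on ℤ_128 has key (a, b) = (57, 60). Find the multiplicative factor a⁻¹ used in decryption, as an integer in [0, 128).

Extended Euclidean algorithm:
128 = 2*57 + 14
57 = 4*14 + 1
14 = 14*1 + 0
gcd = 1, so the inverse exists. Back-substitute:
1 = 57 − 4·14
1 = −4·128 + 9·57
So 57·9 ≡ 1 (mod 128).

9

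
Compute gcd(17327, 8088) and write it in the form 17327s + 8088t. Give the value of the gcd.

Euclidean algorithm:
17327 = 2×8088 + 1151
8088 = 7×1151 + 31
1151 = 37×31 + 4
31 = 7×4 + 3
4 = 1×3 + 1
3 = 3×1 + 0
gcd(17327, 8088) = 1.
Back-substituting:
1 = 4 − 3
1 = −31 + 8·4
1 = 8·1151 − 297·31
1 = −297·8088 + 2087·1151
1 = 2087·17327 − 4471·8088
So 1 = (2087)·17327 + (-4471)·8088.

1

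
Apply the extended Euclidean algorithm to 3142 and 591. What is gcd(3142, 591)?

1

Repeated division:
3142 = 5*591 + 187
591 = 3*187 + 30
187 = 6*30 + 7
30 = 4*7 + 2
7 = 3*2 + 1
2 = 2*1 + 0
gcd(3142, 591) = 1.
Working backward:
1 = 7 − 3·2
1 = −3·30 + 13·7
1 = 13·187 − 81·30
1 = −81·591 + 256·187
1 = 256·3142 − 1361·591
So 1 = (256)·3142 + (-1361)·591.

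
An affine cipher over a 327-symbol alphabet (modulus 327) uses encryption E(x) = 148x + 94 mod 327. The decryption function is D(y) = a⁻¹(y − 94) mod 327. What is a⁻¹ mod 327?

232

Apply the Euclidean algorithm to 327 and 148:
327 = 2×148 + 31
148 = 4×31 + 24
31 = 1×24 + 7
24 = 3×7 + 3
7 = 2×3 + 1
3 = 3×1 + 0
Since gcd(148, 327) = 1, back-substitute to write 1 as a combination:
1 = 7 − 2·3
1 = −2·24 + 7·7
1 = 7·31 − 9·24
1 = −9·148 + 43·31
1 = 43·327 − 95·148
Thus 148·(-95) ≡ 1 (mod 327); reducing, -95 mod 327 = 232.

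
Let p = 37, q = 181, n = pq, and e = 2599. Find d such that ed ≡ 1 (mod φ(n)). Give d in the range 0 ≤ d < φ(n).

4999

φ(n) = (p−1)(q−1) = 36·180 = 6480.
Need d with 2599·d ≡ 1 (mod 6480). Apply the extended Euclidean algorithm:
6480 = 2·2599 + 1282
2599 = 2·1282 + 35
1282 = 36·35 + 22
35 = 1·22 + 13
22 = 1·13 + 9
13 = 1·9 + 4
9 = 2·4 + 1
4 = 4·1 + 0
Back-substitute:
1 = 9 − 2·4
1 = −2·13 + 3·9
1 = 3·22 − 5·13
1 = −5·35 + 8·22
1 = 8·1282 − 293·35
1 = −293·2599 + 594·1282
1 = 594·6480 − 1481·2599
So 2599·(-1481) ≡ 1 (mod 6480), hence d ≡ -1481 ≡ 4999 (mod 6480).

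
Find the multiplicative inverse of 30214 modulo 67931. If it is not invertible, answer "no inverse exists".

gcd(67931, 30214) by repeated division:
67931 = 2*30214 + 7503
30214 = 4*7503 + 202
7503 = 37*202 + 29
202 = 6*29 + 28
29 = 1*28 + 1
28 = 28*1 + 0
gcd = 1, so the inverse exists. Back-substitute:
1 = 29 − 28
1 = −202 + 7·29
1 = 7·7503 − 260·202
1 = −260·30214 + 1047·7503
1 = 1047·67931 − 2354·30214
Thus 30214·(-2354) ≡ 1 (mod 67931); reducing, -2354 mod 67931 = 65577.

65577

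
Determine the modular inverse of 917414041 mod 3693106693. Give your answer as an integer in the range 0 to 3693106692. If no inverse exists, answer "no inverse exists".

2550592033

gcd(3693106693, 917414041) by repeated division:
3693106693 = 4·917414041 + 23450529
917414041 = 39·23450529 + 2843410
23450529 = 8·2843410 + 703249
2843410 = 4·703249 + 30414
703249 = 23·30414 + 3727
30414 = 8·3727 + 598
3727 = 6·598 + 139
598 = 4·139 + 42
139 = 3·42 + 13
42 = 3·13 + 3
13 = 4·3 + 1
3 = 3·1 + 0
gcd = 1, so the inverse exists. Back-substitute:
1 = 13 − 4·3
1 = −4·42 + 13·13
1 = 13·139 − 43·42
1 = −43·598 + 185·139
1 = 185·3727 − 1153·598
1 = −1153·30414 + 9409·3727
1 = 9409·703249 − 217560·30414
1 = −217560·2843410 + 879649·703249
1 = 879649·23450529 − 7254752·2843410
1 = −7254752·917414041 + 283814977·23450529
1 = 283814977·3693106693 − 1142514660·917414041
So 917414041·(-1142514660) ≡ 1 (mod 3693106693), and -1142514660 ≡ 2550592033 (mod 3693106693).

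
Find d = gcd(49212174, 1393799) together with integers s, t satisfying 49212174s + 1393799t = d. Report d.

11

Repeated division:
49212174 = 35*1393799 + 429209
1393799 = 3*429209 + 106172
429209 = 4*106172 + 4521
106172 = 23*4521 + 2189
4521 = 2*2189 + 143
2189 = 15*143 + 44
143 = 3*44 + 11
44 = 4*11 + 0
gcd(49212174, 1393799) = 11.
Express as a combination:
11 = 143 − 3·44
11 = −3·2189 + 46·143
11 = 46·4521 − 95·2189
11 = −95·106172 + 2231·4521
11 = 2231·429209 − 9019·106172
11 = −9019·1393799 + 29288·429209
11 = 29288·49212174 − 1034099·1393799
So 11 = (29288)·49212174 + (-1034099)·1393799.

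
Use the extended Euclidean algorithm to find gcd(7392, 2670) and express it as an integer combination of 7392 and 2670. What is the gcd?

6

Apply Euclid's algorithm to 7392 and 2670:
7392 = 2×2670 + 2052
2670 = 1×2052 + 618
2052 = 3×618 + 198
618 = 3×198 + 24
198 = 8×24 + 6
24 = 4×6 + 0
gcd(7392, 2670) = 6.
Back-substituting:
6 = 198 − 8·24
6 = −8·618 + 25·198
6 = 25·2052 − 83·618
6 = −83·2670 + 108·2052
6 = 108·7392 − 299·2670
So 6 = (108)·7392 + (-299)·2670.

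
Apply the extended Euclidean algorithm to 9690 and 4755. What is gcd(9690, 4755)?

Apply Euclid's algorithm to 9690 and 4755:
9690 = 2·4755 + 180
4755 = 26·180 + 75
180 = 2·75 + 30
75 = 2·30 + 15
30 = 2·15 + 0
gcd(9690, 4755) = 15.
Working backward:
15 = 75 − 2·30
15 = −2·180 + 5·75
15 = 5·4755 − 132·180
15 = −132·9690 + 269·4755
So 15 = (-132)·9690 + (269)·4755.

15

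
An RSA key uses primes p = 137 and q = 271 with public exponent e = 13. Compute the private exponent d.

φ(n) = (p−1)(q−1) = 136·270 = 36720.
Need d with 13·d ≡ 1 (mod 36720). Apply the extended Euclidean algorithm:
36720 = 2824·13 + 8
13 = 1·8 + 5
8 = 1·5 + 3
5 = 1·3 + 2
3 = 1·2 + 1
2 = 2·1 + 0
Back-substitute:
1 = 3 − 2
1 = −5 + 2·3
1 = 2·8 − 3·5
1 = −3·13 + 5·8
1 = 5·36720 − 14123·13
So 13·(-14123) ≡ 1 (mod 36720), hence d ≡ -14123 ≡ 22597 (mod 36720).

22597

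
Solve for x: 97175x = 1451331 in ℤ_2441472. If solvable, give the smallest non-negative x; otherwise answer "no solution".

First find gcd(97175, 2441472):
2441472 = 25·97175 + 12097
97175 = 8·12097 + 399
12097 = 30·399 + 127
399 = 3·127 + 18
127 = 7·18 + 1
18 = 18·1 + 0
gcd = 1, so a unique solution mod 2441472 exists.
Back-substitute for the Bézout coefficients:
1 = 127 − 7·18
1 = −7·399 + 22·127
1 = 22·12097 − 667·399
1 = −667·97175 + 5358·12097
1 = 5358·2441472 − 134617·97175
So 97175·(-134617) ≡ 1 (mod 2441472), giving 97175⁻¹ ≡ 2306855.
x ≡ 97175⁻¹·1451331 ≡ 2306855·1451331 ≡ 88629 (mod 2441472).

88629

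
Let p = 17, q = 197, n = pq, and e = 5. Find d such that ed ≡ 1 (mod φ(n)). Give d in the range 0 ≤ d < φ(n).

φ(n) = (p−1)(q−1) = 16·196 = 3136.
Need d with 5·d ≡ 1 (mod 3136). Apply the extended Euclidean algorithm:
3136 = 627·5 + 1
5 = 5·1 + 0
Back-substitute:
1 = 3136 − 627·5
So 5·(-627) ≡ 1 (mod 3136), hence d ≡ -627 ≡ 2509 (mod 3136).

2509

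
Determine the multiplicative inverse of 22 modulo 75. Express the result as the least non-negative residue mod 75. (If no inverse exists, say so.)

58

gcd(75, 22) by repeated division:
75 = 3·22 + 9
22 = 2·9 + 4
9 = 2·4 + 1
4 = 4·1 + 0
Since gcd(22, 75) = 1, back-substitute to write 1 as a combination:
1 = 9 − 2·4
1 = −2·22 + 5·9
1 = 5·75 − 17·22
Hence 22⁻¹ ≡ -17 ≡ 58 (mod 75).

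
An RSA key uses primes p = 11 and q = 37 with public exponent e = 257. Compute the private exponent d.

φ(n) = (p−1)(q−1) = 10·36 = 360.
Need d with 257·d ≡ 1 (mod 360). Apply the extended Euclidean algorithm:
360 = 1·257 + 103
257 = 2·103 + 51
103 = 2·51 + 1
51 = 51·1 + 0
Back-substitute:
1 = 103 − 2·51
1 = −2·257 + 5·103
1 = 5·360 − 7·257
So 257·(-7) ≡ 1 (mod 360), hence d ≡ -7 ≡ 353 (mod 360).

353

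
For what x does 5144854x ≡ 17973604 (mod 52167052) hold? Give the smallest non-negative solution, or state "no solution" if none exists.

First find gcd(5144854, 52167052):
52167052 = 10·5144854 + 718512
5144854 = 7·718512 + 115270
718512 = 6·115270 + 26892
115270 = 4·26892 + 7702
26892 = 3·7702 + 3786
7702 = 2·3786 + 130
3786 = 29·130 + 16
130 = 8·16 + 2
16 = 8·2 + 0
gcd = 2 and 2 | 17973604, so solutions exist. Divide through by 2: 2572427x ≡ 8986802 (mod 26083526).
Now find 2572427⁻¹ mod 26083526:
26083526 = 10×2572427 + 359256
2572427 = 7×359256 + 57635
359256 = 6×57635 + 13446
57635 = 4×13446 + 3851
13446 = 3×3851 + 1893
3851 = 2×1893 + 65
1893 = 29×65 + 8
65 = 8×8 + 1
8 = 8×1 + 0
Back-substitute:
1 = 65 − 8·8
1 = −8·1893 + 233·65
1 = 233·3851 − 474·1893
1 = −474·13446 + 1655·3851
1 = 1655·57635 − 7094·13446
1 = −7094·359256 + 44219·57635
1 = 44219·2572427 − 316627·359256
1 = −316627·26083526 + 3210489·2572427
So 2572427⁻¹ ≡ 3210489 (mod 26083526).
Then x ≡ 3210489·8986802 ≡ 23600064 (mod 26083526); the smallest non-negative solution is x = 23600064.

23600064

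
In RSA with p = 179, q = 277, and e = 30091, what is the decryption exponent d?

30715

φ(n) = (p−1)(q−1) = 178·276 = 49128.
Need d with 30091·d ≡ 1 (mod 49128). Apply the extended Euclidean algorithm:
49128 = 1*30091 + 19037
30091 = 1*19037 + 11054
19037 = 1*11054 + 7983
11054 = 1*7983 + 3071
7983 = 2*3071 + 1841
3071 = 1*1841 + 1230
1841 = 1*1230 + 611
1230 = 2*611 + 8
611 = 76*8 + 3
8 = 2*3 + 2
3 = 1*2 + 1
2 = 2*1 + 0
Back-substitute:
1 = 3 − 2
1 = −8 + 3·3
1 = 3·611 − 229·8
1 = −229·1230 + 461·611
1 = 461·1841 − 690·1230
1 = −690·3071 + 1151·1841
1 = 1151·7983 − 2992·3071
1 = −2992·11054 + 4143·7983
1 = 4143·19037 − 7135·11054
1 = −7135·30091 + 11278·19037
1 = 11278·49128 − 18413·30091
So 30091·(-18413) ≡ 1 (mod 49128), hence d ≡ -18413 ≡ 30715 (mod 49128).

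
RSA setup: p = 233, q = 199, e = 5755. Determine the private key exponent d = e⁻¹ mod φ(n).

44611

φ(n) = (p−1)(q−1) = 232·198 = 45936.
Need d with 5755·d ≡ 1 (mod 45936). Apply the extended Euclidean algorithm:
45936 = 7*5755 + 5651
5755 = 1*5651 + 104
5651 = 54*104 + 35
104 = 2*35 + 34
35 = 1*34 + 1
34 = 34*1 + 0
Back-substitute:
1 = 35 − 34
1 = −104 + 3·35
1 = 3·5651 − 163·104
1 = −163·5755 + 166·5651
1 = 166·45936 − 1325·5755
So 5755·(-1325) ≡ 1 (mod 45936), hence d ≡ -1325 ≡ 44611 (mod 45936).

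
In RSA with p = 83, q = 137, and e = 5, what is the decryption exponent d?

φ(n) = (p−1)(q−1) = 82·136 = 11152.
Need d with 5·d ≡ 1 (mod 11152). Apply the extended Euclidean algorithm:
11152 = 2230·5 + 2
5 = 2·2 + 1
2 = 2·1 + 0
Back-substitute:
1 = 5 − 2·2
1 = −2·11152 + 4461·5
So 5·4461 ≡ 1 (mod 11152), hence d = 4461.

4461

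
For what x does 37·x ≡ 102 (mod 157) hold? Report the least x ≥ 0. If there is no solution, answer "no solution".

7

First find gcd(37, 157):
157 = 4×37 + 9
37 = 4×9 + 1
9 = 9×1 + 0
gcd = 1, so a unique solution mod 157 exists.
Back-substitute for the Bézout coefficients:
1 = 37 − 4·9
1 = −4·157 + 17·37
So 37·(17) ≡ 1 (mod 157), giving 37⁻¹ ≡ 17.
x ≡ 37⁻¹·102 ≡ 17·102 ≡ 7 (mod 157).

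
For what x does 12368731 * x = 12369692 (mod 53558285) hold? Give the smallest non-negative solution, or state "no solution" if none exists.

First find gcd(12368731, 53558285):
53558285 = 4×12368731 + 4083361
12368731 = 3×4083361 + 118648
4083361 = 34×118648 + 49329
118648 = 2×49329 + 19990
49329 = 2×19990 + 9349
19990 = 2×9349 + 1292
9349 = 7×1292 + 305
1292 = 4×305 + 72
305 = 4×72 + 17
72 = 4×17 + 4
17 = 4×4 + 1
4 = 4×1 + 0
gcd = 1, so a unique solution mod 53558285 exists.
Back-substitute for the Bézout coefficients:
1 = 17 − 4·4
1 = −4·72 + 17·17
1 = 17·305 − 72·72
1 = −72·1292 + 305·305
1 = 305·9349 − 2207·1292
1 = −2207·19990 + 4719·9349
1 = 4719·49329 − 11645·19990
1 = −11645·118648 + 28009·49329
1 = 28009·4083361 − 963951·118648
1 = −963951·12368731 + 2919862·4083361
1 = 2919862·53558285 − 12643399·12368731
So 12368731·(-12643399) ≡ 1 (mod 53558285), giving 12368731⁻¹ ≡ 40914886.
x ≡ 12368731⁻¹·12369692 ≡ 40914886·12369692 ≡ 7424257 (mod 53558285).

7424257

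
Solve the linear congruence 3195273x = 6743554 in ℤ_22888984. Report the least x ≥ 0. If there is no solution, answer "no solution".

10387074

First find gcd(3195273, 22888984):
22888984 = 7*3195273 + 522073
3195273 = 6*522073 + 62835
522073 = 8*62835 + 19393
62835 = 3*19393 + 4656
19393 = 4*4656 + 769
4656 = 6*769 + 42
769 = 18*42 + 13
42 = 3*13 + 3
13 = 4*3 + 1
3 = 3*1 + 0
gcd = 1, so a unique solution mod 22888984 exists.
Back-substitute for the Bézout coefficients:
1 = 13 − 4·3
1 = −4·42 + 13·13
1 = 13·769 − 238·42
1 = −238·4656 + 1441·769
1 = 1441·19393 − 6002·4656
1 = −6002·62835 + 19447·19393
1 = 19447·522073 − 161578·62835
1 = −161578·3195273 + 988915·522073
1 = 988915·22888984 − 7083983·3195273
So 3195273·(-7083983) ≡ 1 (mod 22888984), giving 3195273⁻¹ ≡ 15805001.
x ≡ 3195273⁻¹·6743554 ≡ 15805001·6743554 ≡ 10387074 (mod 22888984).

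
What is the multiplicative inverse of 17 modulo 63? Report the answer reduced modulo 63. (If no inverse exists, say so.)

Run Euclid on (63, 17):
63 = 3*17 + 12
17 = 1*12 + 5
12 = 2*5 + 2
5 = 2*2 + 1
2 = 2*1 + 0
Since gcd(17, 63) = 1, back-substitute to write 1 as a combination:
1 = 5 − 2·2
1 = −2·12 + 5·5
1 = 5·17 − 7·12
1 = −7·63 + 26·17
So 17·26 ≡ 1 (mod 63).

26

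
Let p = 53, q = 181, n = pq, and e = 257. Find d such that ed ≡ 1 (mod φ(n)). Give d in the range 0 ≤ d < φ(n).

2513

φ(n) = (p−1)(q−1) = 52·180 = 9360.
Need d with 257·d ≡ 1 (mod 9360). Apply the extended Euclidean algorithm:
9360 = 36*257 + 108
257 = 2*108 + 41
108 = 2*41 + 26
41 = 1*26 + 15
26 = 1*15 + 11
15 = 1*11 + 4
11 = 2*4 + 3
4 = 1*3 + 1
3 = 3*1 + 0
Back-substitute:
1 = 4 − 3
1 = −11 + 3·4
1 = 3·15 − 4·11
1 = −4·26 + 7·15
1 = 7·41 − 11·26
1 = −11·108 + 29·41
1 = 29·257 − 69·108
1 = −69·9360 + 2513·257
So 257·2513 ≡ 1 (mod 9360), hence d = 2513.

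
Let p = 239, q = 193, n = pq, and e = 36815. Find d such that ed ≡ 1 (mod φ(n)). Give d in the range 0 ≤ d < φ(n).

φ(n) = (p−1)(q−1) = 238·192 = 45696.
Need d with 36815·d ≡ 1 (mod 45696). Apply the extended Euclidean algorithm:
45696 = 1*36815 + 8881
36815 = 4*8881 + 1291
8881 = 6*1291 + 1135
1291 = 1*1135 + 156
1135 = 7*156 + 43
156 = 3*43 + 27
43 = 1*27 + 16
27 = 1*16 + 11
16 = 1*11 + 5
11 = 2*5 + 1
5 = 5*1 + 0
Back-substitute:
1 = 11 − 2·5
1 = −2·16 + 3·11
1 = 3·27 − 5·16
1 = −5·43 + 8·27
1 = 8·156 − 29·43
1 = −29·1135 + 211·156
1 = 211·1291 − 240·1135
1 = −240·8881 + 1651·1291
1 = 1651·36815 − 6844·8881
1 = −6844·45696 + 8495·36815
So 36815·8495 ≡ 1 (mod 45696), hence d = 8495.

8495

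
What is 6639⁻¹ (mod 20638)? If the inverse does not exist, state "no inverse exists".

16373

gcd(20638, 6639) by repeated division:
20638 = 3*6639 + 721
6639 = 9*721 + 150
721 = 4*150 + 121
150 = 1*121 + 29
121 = 4*29 + 5
29 = 5*5 + 4
5 = 1*4 + 1
4 = 4*1 + 0
Since gcd(6639, 20638) = 1, back-substitute to write 1 as a combination:
1 = 5 − 4
1 = −29 + 6·5
1 = 6·121 − 25·29
1 = −25·150 + 31·121
1 = 31·721 − 149·150
1 = −149·6639 + 1372·721
1 = 1372·20638 − 4265·6639
So 6639·(-4265) ≡ 1 (mod 20638), and -4265 ≡ 16373 (mod 20638).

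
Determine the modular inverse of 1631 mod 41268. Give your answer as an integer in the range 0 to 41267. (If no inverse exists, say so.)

Apply the Euclidean algorithm to 41268 and 1631:
41268 = 25·1631 + 493
1631 = 3·493 + 152
493 = 3·152 + 37
152 = 4·37 + 4
37 = 9·4 + 1
4 = 4·1 + 0
The gcd is 1. Working backward:
1 = 37 − 9·4
1 = −9·152 + 37·37
1 = 37·493 − 120·152
1 = −120·1631 + 397·493
1 = 397·41268 − 10045·1631
So 1631·(-10045) ≡ 1 (mod 41268), and -10045 ≡ 31223 (mod 41268).

31223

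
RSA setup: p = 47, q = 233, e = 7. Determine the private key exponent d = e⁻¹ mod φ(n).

φ(n) = (p−1)(q−1) = 46·232 = 10672.
Need d with 7·d ≡ 1 (mod 10672). Apply the extended Euclidean algorithm:
10672 = 1524·7 + 4
7 = 1·4 + 3
4 = 1·3 + 1
3 = 3·1 + 0
Back-substitute:
1 = 4 − 3
1 = −7 + 2·4
1 = 2·10672 − 3049·7
So 7·(-3049) ≡ 1 (mod 10672), hence d ≡ -3049 ≡ 7623 (mod 10672).

7623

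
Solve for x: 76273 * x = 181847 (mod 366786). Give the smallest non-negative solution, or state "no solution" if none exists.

132371

First find gcd(76273, 366786):
366786 = 4*76273 + 61694
76273 = 1*61694 + 14579
61694 = 4*14579 + 3378
14579 = 4*3378 + 1067
3378 = 3*1067 + 177
1067 = 6*177 + 5
177 = 35*5 + 2
5 = 2*2 + 1
2 = 2*1 + 0
gcd = 1, so a unique solution mod 366786 exists.
Back-substitute for the Bézout coefficients:
1 = 5 − 2·2
1 = −2·177 + 71·5
1 = 71·1067 − 428·177
1 = −428·3378 + 1355·1067
1 = 1355·14579 − 5848·3378
1 = −5848·61694 + 24747·14579
1 = 24747·76273 − 30595·61694
1 = −30595·366786 + 147127·76273
So 76273·(147127) ≡ 1 (mod 366786), giving 76273⁻¹ ≡ 147127.
x ≡ 76273⁻¹·181847 ≡ 147127·181847 ≡ 132371 (mod 366786).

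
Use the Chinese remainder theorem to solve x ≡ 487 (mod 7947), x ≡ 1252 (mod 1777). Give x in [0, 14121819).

Write x = 487 + 7947·k. Then 7947·k ≡ 1252 − 487 ≡ 765 (mod 1777).
Need 7947⁻¹ mod 1777. Extended Euclid on (1777, 839):
1777 = 2×839 + 99
839 = 8×99 + 47
99 = 2×47 + 5
47 = 9×5 + 2
5 = 2×2 + 1
2 = 2×1 + 0
Back-substitute:
1 = 5 − 2·2
1 = −2·47 + 19·5
1 = 19·99 − 40·47
1 = −40·839 + 339·99
1 = 339·1777 − 718·839
7947⁻¹ ≡ 1059 (mod 1777), so k ≡ 1059·765 ≡ 1600 (mod 1777).
x = 487 + 7947·1600 = 12715687.

12715687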